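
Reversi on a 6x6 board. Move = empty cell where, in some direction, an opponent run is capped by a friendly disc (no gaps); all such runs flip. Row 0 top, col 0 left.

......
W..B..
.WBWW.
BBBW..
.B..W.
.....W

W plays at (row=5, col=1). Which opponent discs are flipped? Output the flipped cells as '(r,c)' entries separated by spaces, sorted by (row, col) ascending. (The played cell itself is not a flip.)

Dir NW: first cell '.' (not opp) -> no flip
Dir N: opp run (4,1) (3,1) capped by W -> flip
Dir NE: first cell '.' (not opp) -> no flip
Dir W: first cell '.' (not opp) -> no flip
Dir E: first cell '.' (not opp) -> no flip
Dir SW: edge -> no flip
Dir S: edge -> no flip
Dir SE: edge -> no flip

Answer: (3,1) (4,1)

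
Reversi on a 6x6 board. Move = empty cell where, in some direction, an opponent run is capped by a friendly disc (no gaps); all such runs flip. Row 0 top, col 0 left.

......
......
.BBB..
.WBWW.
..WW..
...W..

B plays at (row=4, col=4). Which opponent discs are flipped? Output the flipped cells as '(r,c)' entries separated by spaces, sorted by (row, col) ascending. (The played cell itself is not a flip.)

Dir NW: opp run (3,3) capped by B -> flip
Dir N: opp run (3,4), next='.' -> no flip
Dir NE: first cell '.' (not opp) -> no flip
Dir W: opp run (4,3) (4,2), next='.' -> no flip
Dir E: first cell '.' (not opp) -> no flip
Dir SW: opp run (5,3), next=edge -> no flip
Dir S: first cell '.' (not opp) -> no flip
Dir SE: first cell '.' (not opp) -> no flip

Answer: (3,3)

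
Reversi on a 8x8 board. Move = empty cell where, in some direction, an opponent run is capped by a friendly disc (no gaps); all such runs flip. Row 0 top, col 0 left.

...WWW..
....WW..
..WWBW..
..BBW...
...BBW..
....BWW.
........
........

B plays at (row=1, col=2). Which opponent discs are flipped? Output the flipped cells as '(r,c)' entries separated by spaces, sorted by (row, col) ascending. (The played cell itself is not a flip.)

Answer: (2,2)

Derivation:
Dir NW: first cell '.' (not opp) -> no flip
Dir N: first cell '.' (not opp) -> no flip
Dir NE: opp run (0,3), next=edge -> no flip
Dir W: first cell '.' (not opp) -> no flip
Dir E: first cell '.' (not opp) -> no flip
Dir SW: first cell '.' (not opp) -> no flip
Dir S: opp run (2,2) capped by B -> flip
Dir SE: opp run (2,3) (3,4) (4,5) (5,6), next='.' -> no flip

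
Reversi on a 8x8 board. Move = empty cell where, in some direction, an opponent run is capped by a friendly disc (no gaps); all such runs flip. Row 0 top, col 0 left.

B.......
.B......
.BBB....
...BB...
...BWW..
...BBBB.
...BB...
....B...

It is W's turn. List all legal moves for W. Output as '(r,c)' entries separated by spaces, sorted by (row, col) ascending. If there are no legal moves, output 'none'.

Answer: (1,2) (2,4) (4,2) (6,2) (6,5) (6,6) (6,7) (7,2)

Derivation:
(0,1): no bracket -> illegal
(0,2): no bracket -> illegal
(1,0): no bracket -> illegal
(1,2): flips 2 -> legal
(1,3): no bracket -> illegal
(1,4): no bracket -> illegal
(2,0): no bracket -> illegal
(2,4): flips 1 -> legal
(2,5): no bracket -> illegal
(3,0): no bracket -> illegal
(3,1): no bracket -> illegal
(3,2): no bracket -> illegal
(3,5): no bracket -> illegal
(4,2): flips 1 -> legal
(4,6): no bracket -> illegal
(4,7): no bracket -> illegal
(5,2): no bracket -> illegal
(5,7): no bracket -> illegal
(6,2): flips 1 -> legal
(6,5): flips 1 -> legal
(6,6): flips 1 -> legal
(6,7): flips 1 -> legal
(7,2): flips 2 -> legal
(7,3): no bracket -> illegal
(7,5): no bracket -> illegal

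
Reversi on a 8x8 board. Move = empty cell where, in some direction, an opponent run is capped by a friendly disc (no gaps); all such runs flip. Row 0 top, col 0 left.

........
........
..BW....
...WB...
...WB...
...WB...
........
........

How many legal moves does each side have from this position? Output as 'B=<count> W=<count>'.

Answer: B=6 W=7

Derivation:
-- B to move --
(1,2): flips 1 -> legal
(1,3): no bracket -> illegal
(1,4): no bracket -> illegal
(2,4): flips 1 -> legal
(3,2): flips 2 -> legal
(4,2): flips 1 -> legal
(5,2): flips 2 -> legal
(6,2): flips 1 -> legal
(6,3): no bracket -> illegal
(6,4): no bracket -> illegal
B mobility = 6
-- W to move --
(1,1): flips 1 -> legal
(1,2): no bracket -> illegal
(1,3): no bracket -> illegal
(2,1): flips 1 -> legal
(2,4): no bracket -> illegal
(2,5): flips 1 -> legal
(3,1): no bracket -> illegal
(3,2): no bracket -> illegal
(3,5): flips 2 -> legal
(4,5): flips 2 -> legal
(5,5): flips 2 -> legal
(6,3): no bracket -> illegal
(6,4): no bracket -> illegal
(6,5): flips 1 -> legal
W mobility = 7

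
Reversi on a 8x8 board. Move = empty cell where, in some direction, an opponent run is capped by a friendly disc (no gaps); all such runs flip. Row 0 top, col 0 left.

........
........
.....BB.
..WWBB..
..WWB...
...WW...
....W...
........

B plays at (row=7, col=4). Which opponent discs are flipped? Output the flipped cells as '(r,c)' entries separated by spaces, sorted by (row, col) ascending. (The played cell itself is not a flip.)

Answer: (5,4) (6,4)

Derivation:
Dir NW: first cell '.' (not opp) -> no flip
Dir N: opp run (6,4) (5,4) capped by B -> flip
Dir NE: first cell '.' (not opp) -> no flip
Dir W: first cell '.' (not opp) -> no flip
Dir E: first cell '.' (not opp) -> no flip
Dir SW: edge -> no flip
Dir S: edge -> no flip
Dir SE: edge -> no flip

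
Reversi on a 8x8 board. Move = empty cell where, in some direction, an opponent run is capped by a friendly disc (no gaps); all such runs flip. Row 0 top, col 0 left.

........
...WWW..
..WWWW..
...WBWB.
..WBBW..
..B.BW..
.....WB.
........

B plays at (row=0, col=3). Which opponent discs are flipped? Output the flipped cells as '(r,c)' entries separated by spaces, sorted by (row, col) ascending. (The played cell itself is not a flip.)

Answer: (1,3) (1,4) (2,3) (2,5) (3,3)

Derivation:
Dir NW: edge -> no flip
Dir N: edge -> no flip
Dir NE: edge -> no flip
Dir W: first cell '.' (not opp) -> no flip
Dir E: first cell '.' (not opp) -> no flip
Dir SW: first cell '.' (not opp) -> no flip
Dir S: opp run (1,3) (2,3) (3,3) capped by B -> flip
Dir SE: opp run (1,4) (2,5) capped by B -> flip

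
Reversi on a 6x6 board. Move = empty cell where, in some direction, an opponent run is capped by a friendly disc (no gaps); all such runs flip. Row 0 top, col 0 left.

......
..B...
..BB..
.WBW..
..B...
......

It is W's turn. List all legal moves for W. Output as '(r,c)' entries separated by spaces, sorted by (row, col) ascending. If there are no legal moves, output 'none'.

(0,1): no bracket -> illegal
(0,2): no bracket -> illegal
(0,3): no bracket -> illegal
(1,1): flips 1 -> legal
(1,3): flips 2 -> legal
(1,4): no bracket -> illegal
(2,1): no bracket -> illegal
(2,4): no bracket -> illegal
(3,4): no bracket -> illegal
(4,1): no bracket -> illegal
(4,3): no bracket -> illegal
(5,1): flips 1 -> legal
(5,2): no bracket -> illegal
(5,3): flips 1 -> legal

Answer: (1,1) (1,3) (5,1) (5,3)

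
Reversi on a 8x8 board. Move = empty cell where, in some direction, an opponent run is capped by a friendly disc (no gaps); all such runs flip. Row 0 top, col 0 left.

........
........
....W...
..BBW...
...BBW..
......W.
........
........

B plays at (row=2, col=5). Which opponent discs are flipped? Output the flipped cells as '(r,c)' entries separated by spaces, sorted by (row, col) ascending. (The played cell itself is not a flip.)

Dir NW: first cell '.' (not opp) -> no flip
Dir N: first cell '.' (not opp) -> no flip
Dir NE: first cell '.' (not opp) -> no flip
Dir W: opp run (2,4), next='.' -> no flip
Dir E: first cell '.' (not opp) -> no flip
Dir SW: opp run (3,4) capped by B -> flip
Dir S: first cell '.' (not opp) -> no flip
Dir SE: first cell '.' (not opp) -> no flip

Answer: (3,4)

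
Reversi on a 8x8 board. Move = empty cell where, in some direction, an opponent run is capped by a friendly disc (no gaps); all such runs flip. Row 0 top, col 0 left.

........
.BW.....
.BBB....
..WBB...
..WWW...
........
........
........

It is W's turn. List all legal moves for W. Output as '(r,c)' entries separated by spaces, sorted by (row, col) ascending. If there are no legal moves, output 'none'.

(0,0): flips 3 -> legal
(0,1): no bracket -> illegal
(0,2): no bracket -> illegal
(1,0): flips 2 -> legal
(1,3): flips 2 -> legal
(1,4): flips 1 -> legal
(2,0): no bracket -> illegal
(2,4): flips 2 -> legal
(2,5): flips 1 -> legal
(3,0): flips 1 -> legal
(3,1): no bracket -> illegal
(3,5): flips 2 -> legal
(4,5): flips 2 -> legal

Answer: (0,0) (1,0) (1,3) (1,4) (2,4) (2,5) (3,0) (3,5) (4,5)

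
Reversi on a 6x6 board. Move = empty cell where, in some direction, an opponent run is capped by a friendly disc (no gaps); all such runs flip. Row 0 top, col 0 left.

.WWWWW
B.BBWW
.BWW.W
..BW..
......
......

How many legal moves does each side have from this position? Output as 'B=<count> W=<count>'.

-- B to move --
(0,0): no bracket -> illegal
(1,1): no bracket -> illegal
(2,4): flips 2 -> legal
(3,1): flips 1 -> legal
(3,4): flips 2 -> legal
(3,5): no bracket -> illegal
(4,2): no bracket -> illegal
(4,3): flips 2 -> legal
(4,4): no bracket -> illegal
B mobility = 4
-- W to move --
(0,0): no bracket -> illegal
(1,1): flips 2 -> legal
(2,0): flips 1 -> legal
(2,4): flips 1 -> legal
(3,0): flips 2 -> legal
(3,1): flips 1 -> legal
(4,1): flips 1 -> legal
(4,2): flips 1 -> legal
(4,3): no bracket -> illegal
W mobility = 7

Answer: B=4 W=7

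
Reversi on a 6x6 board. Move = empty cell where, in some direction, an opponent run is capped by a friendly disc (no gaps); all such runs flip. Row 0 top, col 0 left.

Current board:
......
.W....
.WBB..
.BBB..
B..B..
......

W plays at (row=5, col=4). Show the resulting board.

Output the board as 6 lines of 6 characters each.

Answer: ......
.W....
.WBB..
.BWB..
B..W..
....W.

Derivation:
Place W at (5,4); scan 8 dirs for brackets.
Dir NW: opp run (4,3) (3,2) capped by W -> flip
Dir N: first cell '.' (not opp) -> no flip
Dir NE: first cell '.' (not opp) -> no flip
Dir W: first cell '.' (not opp) -> no flip
Dir E: first cell '.' (not opp) -> no flip
Dir SW: edge -> no flip
Dir S: edge -> no flip
Dir SE: edge -> no flip
All flips: (3,2) (4,3)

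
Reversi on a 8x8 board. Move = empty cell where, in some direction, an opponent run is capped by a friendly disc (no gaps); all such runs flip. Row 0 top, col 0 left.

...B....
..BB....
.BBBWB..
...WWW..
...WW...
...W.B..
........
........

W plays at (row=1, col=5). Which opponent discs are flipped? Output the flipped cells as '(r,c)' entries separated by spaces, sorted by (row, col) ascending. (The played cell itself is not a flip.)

Answer: (2,5)

Derivation:
Dir NW: first cell '.' (not opp) -> no flip
Dir N: first cell '.' (not opp) -> no flip
Dir NE: first cell '.' (not opp) -> no flip
Dir W: first cell '.' (not opp) -> no flip
Dir E: first cell '.' (not opp) -> no flip
Dir SW: first cell 'W' (not opp) -> no flip
Dir S: opp run (2,5) capped by W -> flip
Dir SE: first cell '.' (not opp) -> no flip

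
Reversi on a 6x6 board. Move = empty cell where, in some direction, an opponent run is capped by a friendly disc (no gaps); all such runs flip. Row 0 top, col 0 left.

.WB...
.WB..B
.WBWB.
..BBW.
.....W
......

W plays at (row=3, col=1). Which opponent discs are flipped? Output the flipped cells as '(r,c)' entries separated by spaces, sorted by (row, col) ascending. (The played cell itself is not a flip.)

Dir NW: first cell '.' (not opp) -> no flip
Dir N: first cell 'W' (not opp) -> no flip
Dir NE: opp run (2,2), next='.' -> no flip
Dir W: first cell '.' (not opp) -> no flip
Dir E: opp run (3,2) (3,3) capped by W -> flip
Dir SW: first cell '.' (not opp) -> no flip
Dir S: first cell '.' (not opp) -> no flip
Dir SE: first cell '.' (not opp) -> no flip

Answer: (3,2) (3,3)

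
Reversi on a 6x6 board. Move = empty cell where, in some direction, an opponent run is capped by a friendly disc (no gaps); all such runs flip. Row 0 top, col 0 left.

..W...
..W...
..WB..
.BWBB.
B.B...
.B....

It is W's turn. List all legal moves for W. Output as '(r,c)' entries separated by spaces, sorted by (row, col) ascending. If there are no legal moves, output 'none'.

(1,3): no bracket -> illegal
(1,4): flips 1 -> legal
(2,0): no bracket -> illegal
(2,1): no bracket -> illegal
(2,4): flips 1 -> legal
(2,5): no bracket -> illegal
(3,0): flips 1 -> legal
(3,5): flips 2 -> legal
(4,1): no bracket -> illegal
(4,3): no bracket -> illegal
(4,4): flips 1 -> legal
(4,5): flips 2 -> legal
(5,0): no bracket -> illegal
(5,2): flips 1 -> legal
(5,3): no bracket -> illegal

Answer: (1,4) (2,4) (3,0) (3,5) (4,4) (4,5) (5,2)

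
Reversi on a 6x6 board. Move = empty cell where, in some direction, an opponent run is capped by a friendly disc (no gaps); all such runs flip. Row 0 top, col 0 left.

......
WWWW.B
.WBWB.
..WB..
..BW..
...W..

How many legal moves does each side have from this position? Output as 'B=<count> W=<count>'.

Answer: B=7 W=7

Derivation:
-- B to move --
(0,0): flips 1 -> legal
(0,1): no bracket -> illegal
(0,2): flips 2 -> legal
(0,3): flips 2 -> legal
(0,4): flips 1 -> legal
(1,4): no bracket -> illegal
(2,0): flips 1 -> legal
(3,0): no bracket -> illegal
(3,1): flips 1 -> legal
(3,4): no bracket -> illegal
(4,1): no bracket -> illegal
(4,4): flips 1 -> legal
(5,2): no bracket -> illegal
(5,4): no bracket -> illegal
B mobility = 7
-- W to move --
(0,4): no bracket -> illegal
(0,5): no bracket -> illegal
(1,4): no bracket -> illegal
(2,5): flips 1 -> legal
(3,1): flips 2 -> legal
(3,4): flips 1 -> legal
(3,5): flips 1 -> legal
(4,1): flips 1 -> legal
(4,4): flips 2 -> legal
(5,1): no bracket -> illegal
(5,2): flips 1 -> legal
W mobility = 7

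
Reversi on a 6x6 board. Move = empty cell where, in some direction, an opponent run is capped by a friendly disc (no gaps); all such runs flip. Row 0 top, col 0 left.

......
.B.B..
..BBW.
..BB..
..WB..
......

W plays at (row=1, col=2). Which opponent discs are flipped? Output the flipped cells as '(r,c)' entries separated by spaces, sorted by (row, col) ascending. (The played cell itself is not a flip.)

Answer: (2,2) (3,2)

Derivation:
Dir NW: first cell '.' (not opp) -> no flip
Dir N: first cell '.' (not opp) -> no flip
Dir NE: first cell '.' (not opp) -> no flip
Dir W: opp run (1,1), next='.' -> no flip
Dir E: opp run (1,3), next='.' -> no flip
Dir SW: first cell '.' (not opp) -> no flip
Dir S: opp run (2,2) (3,2) capped by W -> flip
Dir SE: opp run (2,3), next='.' -> no flip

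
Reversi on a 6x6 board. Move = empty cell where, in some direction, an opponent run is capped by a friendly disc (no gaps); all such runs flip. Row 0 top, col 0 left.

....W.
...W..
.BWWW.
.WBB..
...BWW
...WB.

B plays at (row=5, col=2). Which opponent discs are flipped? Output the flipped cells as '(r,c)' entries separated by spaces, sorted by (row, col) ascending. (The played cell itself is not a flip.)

Answer: (5,3)

Derivation:
Dir NW: first cell '.' (not opp) -> no flip
Dir N: first cell '.' (not opp) -> no flip
Dir NE: first cell 'B' (not opp) -> no flip
Dir W: first cell '.' (not opp) -> no flip
Dir E: opp run (5,3) capped by B -> flip
Dir SW: edge -> no flip
Dir S: edge -> no flip
Dir SE: edge -> no flip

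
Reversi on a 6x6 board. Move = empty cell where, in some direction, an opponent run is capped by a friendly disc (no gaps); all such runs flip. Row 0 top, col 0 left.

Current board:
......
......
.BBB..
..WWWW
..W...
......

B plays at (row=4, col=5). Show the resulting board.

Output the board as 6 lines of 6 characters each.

Place B at (4,5); scan 8 dirs for brackets.
Dir NW: opp run (3,4) capped by B -> flip
Dir N: opp run (3,5), next='.' -> no flip
Dir NE: edge -> no flip
Dir W: first cell '.' (not opp) -> no flip
Dir E: edge -> no flip
Dir SW: first cell '.' (not opp) -> no flip
Dir S: first cell '.' (not opp) -> no flip
Dir SE: edge -> no flip
All flips: (3,4)

Answer: ......
......
.BBB..
..WWBW
..W..B
......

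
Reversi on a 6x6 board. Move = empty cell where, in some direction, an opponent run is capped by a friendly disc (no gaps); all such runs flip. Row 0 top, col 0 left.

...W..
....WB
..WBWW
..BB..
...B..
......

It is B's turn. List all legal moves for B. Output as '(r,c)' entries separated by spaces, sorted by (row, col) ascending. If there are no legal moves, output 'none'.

Answer: (0,5) (1,1) (1,2) (1,3) (2,1) (3,5)

Derivation:
(0,2): no bracket -> illegal
(0,4): no bracket -> illegal
(0,5): flips 1 -> legal
(1,1): flips 1 -> legal
(1,2): flips 1 -> legal
(1,3): flips 1 -> legal
(2,1): flips 1 -> legal
(3,1): no bracket -> illegal
(3,4): no bracket -> illegal
(3,5): flips 1 -> legal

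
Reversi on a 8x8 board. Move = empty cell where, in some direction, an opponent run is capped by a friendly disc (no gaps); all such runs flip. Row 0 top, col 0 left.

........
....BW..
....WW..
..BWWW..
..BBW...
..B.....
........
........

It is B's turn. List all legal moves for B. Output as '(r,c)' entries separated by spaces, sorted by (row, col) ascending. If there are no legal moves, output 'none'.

Answer: (0,6) (1,6) (2,3) (3,6) (4,5) (5,4)

Derivation:
(0,4): no bracket -> illegal
(0,5): no bracket -> illegal
(0,6): flips 3 -> legal
(1,3): no bracket -> illegal
(1,6): flips 3 -> legal
(2,2): no bracket -> illegal
(2,3): flips 1 -> legal
(2,6): no bracket -> illegal
(3,6): flips 4 -> legal
(4,5): flips 1 -> legal
(4,6): no bracket -> illegal
(5,3): no bracket -> illegal
(5,4): flips 3 -> legal
(5,5): no bracket -> illegal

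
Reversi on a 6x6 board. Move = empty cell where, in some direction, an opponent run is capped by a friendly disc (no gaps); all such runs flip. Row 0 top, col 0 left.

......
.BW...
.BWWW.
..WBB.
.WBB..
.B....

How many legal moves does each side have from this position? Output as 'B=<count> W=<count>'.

Answer: B=9 W=10

Derivation:
-- B to move --
(0,1): flips 2 -> legal
(0,2): flips 3 -> legal
(0,3): flips 1 -> legal
(1,3): flips 2 -> legal
(1,4): flips 1 -> legal
(1,5): flips 1 -> legal
(2,5): flips 3 -> legal
(3,0): no bracket -> illegal
(3,1): flips 2 -> legal
(3,5): no bracket -> illegal
(4,0): flips 1 -> legal
(5,0): no bracket -> illegal
(5,2): no bracket -> illegal
B mobility = 9
-- W to move --
(0,0): flips 1 -> legal
(0,1): no bracket -> illegal
(0,2): no bracket -> illegal
(1,0): flips 2 -> legal
(2,0): flips 1 -> legal
(2,5): no bracket -> illegal
(3,0): flips 1 -> legal
(3,1): no bracket -> illegal
(3,5): flips 2 -> legal
(4,0): no bracket -> illegal
(4,4): flips 4 -> legal
(4,5): flips 1 -> legal
(5,0): no bracket -> illegal
(5,2): flips 1 -> legal
(5,3): flips 2 -> legal
(5,4): flips 1 -> legal
W mobility = 10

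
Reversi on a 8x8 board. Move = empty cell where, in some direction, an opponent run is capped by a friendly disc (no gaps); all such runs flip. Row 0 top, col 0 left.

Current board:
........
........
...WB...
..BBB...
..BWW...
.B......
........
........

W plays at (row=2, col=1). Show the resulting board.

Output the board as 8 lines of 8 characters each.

Answer: ........
........
.W.WB...
..WBB...
..BWW...
.B......
........
........

Derivation:
Place W at (2,1); scan 8 dirs for brackets.
Dir NW: first cell '.' (not opp) -> no flip
Dir N: first cell '.' (not opp) -> no flip
Dir NE: first cell '.' (not opp) -> no flip
Dir W: first cell '.' (not opp) -> no flip
Dir E: first cell '.' (not opp) -> no flip
Dir SW: first cell '.' (not opp) -> no flip
Dir S: first cell '.' (not opp) -> no flip
Dir SE: opp run (3,2) capped by W -> flip
All flips: (3,2)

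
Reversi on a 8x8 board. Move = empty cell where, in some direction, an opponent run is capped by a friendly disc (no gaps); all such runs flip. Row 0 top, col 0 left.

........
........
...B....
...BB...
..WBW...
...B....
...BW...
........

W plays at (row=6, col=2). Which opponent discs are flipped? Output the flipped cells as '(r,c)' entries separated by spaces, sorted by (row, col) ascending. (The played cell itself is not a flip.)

Dir NW: first cell '.' (not opp) -> no flip
Dir N: first cell '.' (not opp) -> no flip
Dir NE: opp run (5,3) capped by W -> flip
Dir W: first cell '.' (not opp) -> no flip
Dir E: opp run (6,3) capped by W -> flip
Dir SW: first cell '.' (not opp) -> no flip
Dir S: first cell '.' (not opp) -> no flip
Dir SE: first cell '.' (not opp) -> no flip

Answer: (5,3) (6,3)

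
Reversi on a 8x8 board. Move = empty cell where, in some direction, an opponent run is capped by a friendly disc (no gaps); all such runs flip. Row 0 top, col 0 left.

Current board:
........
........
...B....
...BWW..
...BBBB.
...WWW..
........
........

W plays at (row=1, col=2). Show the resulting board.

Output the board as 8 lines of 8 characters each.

Answer: ........
..W.....
...W....
...BWW..
...BBBB.
...WWW..
........
........

Derivation:
Place W at (1,2); scan 8 dirs for brackets.
Dir NW: first cell '.' (not opp) -> no flip
Dir N: first cell '.' (not opp) -> no flip
Dir NE: first cell '.' (not opp) -> no flip
Dir W: first cell '.' (not opp) -> no flip
Dir E: first cell '.' (not opp) -> no flip
Dir SW: first cell '.' (not opp) -> no flip
Dir S: first cell '.' (not opp) -> no flip
Dir SE: opp run (2,3) capped by W -> flip
All flips: (2,3)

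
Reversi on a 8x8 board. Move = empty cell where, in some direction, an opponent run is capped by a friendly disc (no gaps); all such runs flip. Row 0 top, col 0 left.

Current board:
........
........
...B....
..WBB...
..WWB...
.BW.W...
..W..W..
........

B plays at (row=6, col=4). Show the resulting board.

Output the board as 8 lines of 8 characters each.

Place B at (6,4); scan 8 dirs for brackets.
Dir NW: first cell '.' (not opp) -> no flip
Dir N: opp run (5,4) capped by B -> flip
Dir NE: first cell '.' (not opp) -> no flip
Dir W: first cell '.' (not opp) -> no flip
Dir E: opp run (6,5), next='.' -> no flip
Dir SW: first cell '.' (not opp) -> no flip
Dir S: first cell '.' (not opp) -> no flip
Dir SE: first cell '.' (not opp) -> no flip
All flips: (5,4)

Answer: ........
........
...B....
..WBB...
..WWB...
.BW.B...
..W.BW..
........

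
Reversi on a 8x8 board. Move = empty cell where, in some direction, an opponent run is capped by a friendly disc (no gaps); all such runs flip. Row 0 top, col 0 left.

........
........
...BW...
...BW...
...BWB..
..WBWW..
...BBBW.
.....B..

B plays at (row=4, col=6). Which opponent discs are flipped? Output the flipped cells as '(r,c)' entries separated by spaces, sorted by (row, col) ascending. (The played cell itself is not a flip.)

Answer: (5,5)

Derivation:
Dir NW: first cell '.' (not opp) -> no flip
Dir N: first cell '.' (not opp) -> no flip
Dir NE: first cell '.' (not opp) -> no flip
Dir W: first cell 'B' (not opp) -> no flip
Dir E: first cell '.' (not opp) -> no flip
Dir SW: opp run (5,5) capped by B -> flip
Dir S: first cell '.' (not opp) -> no flip
Dir SE: first cell '.' (not opp) -> no flip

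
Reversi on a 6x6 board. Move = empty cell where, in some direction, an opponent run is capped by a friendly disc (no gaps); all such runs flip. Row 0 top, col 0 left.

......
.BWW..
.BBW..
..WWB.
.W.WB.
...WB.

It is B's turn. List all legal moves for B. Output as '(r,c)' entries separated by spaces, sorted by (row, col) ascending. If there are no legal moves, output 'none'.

Answer: (0,1) (0,2) (0,3) (0,4) (1,4) (2,4) (3,1) (4,2) (5,2)

Derivation:
(0,1): flips 2 -> legal
(0,2): flips 1 -> legal
(0,3): flips 1 -> legal
(0,4): flips 1 -> legal
(1,4): flips 2 -> legal
(2,4): flips 1 -> legal
(3,0): no bracket -> illegal
(3,1): flips 2 -> legal
(4,0): no bracket -> illegal
(4,2): flips 2 -> legal
(5,0): no bracket -> illegal
(5,1): no bracket -> illegal
(5,2): flips 2 -> legal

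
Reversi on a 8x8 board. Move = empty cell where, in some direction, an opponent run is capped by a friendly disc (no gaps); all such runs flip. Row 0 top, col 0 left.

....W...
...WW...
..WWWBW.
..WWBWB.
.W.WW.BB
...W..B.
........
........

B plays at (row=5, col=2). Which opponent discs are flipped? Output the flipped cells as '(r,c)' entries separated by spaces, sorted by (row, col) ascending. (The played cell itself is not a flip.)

Answer: (4,3)

Derivation:
Dir NW: opp run (4,1), next='.' -> no flip
Dir N: first cell '.' (not opp) -> no flip
Dir NE: opp run (4,3) capped by B -> flip
Dir W: first cell '.' (not opp) -> no flip
Dir E: opp run (5,3), next='.' -> no flip
Dir SW: first cell '.' (not opp) -> no flip
Dir S: first cell '.' (not opp) -> no flip
Dir SE: first cell '.' (not opp) -> no flip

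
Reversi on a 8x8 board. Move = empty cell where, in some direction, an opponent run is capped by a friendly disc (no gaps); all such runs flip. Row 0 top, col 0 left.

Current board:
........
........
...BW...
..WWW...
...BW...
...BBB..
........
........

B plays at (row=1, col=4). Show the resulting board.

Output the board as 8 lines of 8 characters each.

Answer: ........
....B...
...BB...
..WWB...
...BB...
...BBB..
........
........

Derivation:
Place B at (1,4); scan 8 dirs for brackets.
Dir NW: first cell '.' (not opp) -> no flip
Dir N: first cell '.' (not opp) -> no flip
Dir NE: first cell '.' (not opp) -> no flip
Dir W: first cell '.' (not opp) -> no flip
Dir E: first cell '.' (not opp) -> no flip
Dir SW: first cell 'B' (not opp) -> no flip
Dir S: opp run (2,4) (3,4) (4,4) capped by B -> flip
Dir SE: first cell '.' (not opp) -> no flip
All flips: (2,4) (3,4) (4,4)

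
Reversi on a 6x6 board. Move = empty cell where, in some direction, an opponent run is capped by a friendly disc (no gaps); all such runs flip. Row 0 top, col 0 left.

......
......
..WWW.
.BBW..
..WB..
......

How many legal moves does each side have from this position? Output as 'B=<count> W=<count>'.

-- B to move --
(1,1): no bracket -> illegal
(1,2): flips 1 -> legal
(1,3): flips 3 -> legal
(1,4): flips 1 -> legal
(1,5): no bracket -> illegal
(2,1): no bracket -> illegal
(2,5): no bracket -> illegal
(3,4): flips 1 -> legal
(3,5): no bracket -> illegal
(4,1): flips 1 -> legal
(4,4): no bracket -> illegal
(5,1): no bracket -> illegal
(5,2): flips 1 -> legal
(5,3): flips 1 -> legal
B mobility = 7
-- W to move --
(2,0): flips 1 -> legal
(2,1): no bracket -> illegal
(3,0): flips 2 -> legal
(3,4): no bracket -> illegal
(4,0): flips 1 -> legal
(4,1): flips 1 -> legal
(4,4): flips 1 -> legal
(5,2): no bracket -> illegal
(5,3): flips 1 -> legal
(5,4): no bracket -> illegal
W mobility = 6

Answer: B=7 W=6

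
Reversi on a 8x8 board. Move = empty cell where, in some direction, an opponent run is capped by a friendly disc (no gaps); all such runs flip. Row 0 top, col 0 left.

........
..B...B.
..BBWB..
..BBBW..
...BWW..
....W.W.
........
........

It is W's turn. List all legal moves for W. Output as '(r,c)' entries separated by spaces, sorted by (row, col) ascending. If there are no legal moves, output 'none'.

(0,1): flips 3 -> legal
(0,2): no bracket -> illegal
(0,3): no bracket -> illegal
(0,5): no bracket -> illegal
(0,6): no bracket -> illegal
(0,7): no bracket -> illegal
(1,1): flips 2 -> legal
(1,3): no bracket -> illegal
(1,4): no bracket -> illegal
(1,5): flips 1 -> legal
(1,7): no bracket -> illegal
(2,1): flips 4 -> legal
(2,6): flips 1 -> legal
(2,7): no bracket -> illegal
(3,1): flips 3 -> legal
(3,6): no bracket -> illegal
(4,1): no bracket -> illegal
(4,2): flips 2 -> legal
(5,2): no bracket -> illegal
(5,3): no bracket -> illegal

Answer: (0,1) (1,1) (1,5) (2,1) (2,6) (3,1) (4,2)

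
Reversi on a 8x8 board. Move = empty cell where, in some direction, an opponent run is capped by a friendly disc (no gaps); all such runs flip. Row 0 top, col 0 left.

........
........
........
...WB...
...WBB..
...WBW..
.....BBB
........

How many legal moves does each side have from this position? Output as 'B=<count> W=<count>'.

Answer: B=6 W=6

Derivation:
-- B to move --
(2,2): flips 1 -> legal
(2,3): no bracket -> illegal
(2,4): no bracket -> illegal
(3,2): flips 2 -> legal
(4,2): flips 1 -> legal
(4,6): no bracket -> illegal
(5,2): flips 2 -> legal
(5,6): flips 1 -> legal
(6,2): flips 1 -> legal
(6,3): no bracket -> illegal
(6,4): no bracket -> illegal
B mobility = 6
-- W to move --
(2,3): no bracket -> illegal
(2,4): no bracket -> illegal
(2,5): flips 1 -> legal
(3,5): flips 3 -> legal
(3,6): no bracket -> illegal
(4,6): flips 2 -> legal
(5,6): no bracket -> illegal
(5,7): no bracket -> illegal
(6,3): no bracket -> illegal
(6,4): no bracket -> illegal
(7,4): no bracket -> illegal
(7,5): flips 1 -> legal
(7,6): flips 2 -> legal
(7,7): flips 1 -> legal
W mobility = 6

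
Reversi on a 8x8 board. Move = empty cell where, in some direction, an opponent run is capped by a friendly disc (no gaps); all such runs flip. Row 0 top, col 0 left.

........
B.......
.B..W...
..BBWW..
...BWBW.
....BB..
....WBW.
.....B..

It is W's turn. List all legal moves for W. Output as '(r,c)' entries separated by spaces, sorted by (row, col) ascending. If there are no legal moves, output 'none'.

(0,0): no bracket -> illegal
(0,1): no bracket -> illegal
(1,1): no bracket -> illegal
(1,2): no bracket -> illegal
(2,0): no bracket -> illegal
(2,2): flips 1 -> legal
(2,3): no bracket -> illegal
(3,0): no bracket -> illegal
(3,1): flips 2 -> legal
(3,6): no bracket -> illegal
(4,1): no bracket -> illegal
(4,2): flips 2 -> legal
(5,2): flips 1 -> legal
(5,3): no bracket -> illegal
(5,6): flips 1 -> legal
(6,3): no bracket -> illegal
(7,4): no bracket -> illegal
(7,6): no bracket -> illegal

Answer: (2,2) (3,1) (4,2) (5,2) (5,6)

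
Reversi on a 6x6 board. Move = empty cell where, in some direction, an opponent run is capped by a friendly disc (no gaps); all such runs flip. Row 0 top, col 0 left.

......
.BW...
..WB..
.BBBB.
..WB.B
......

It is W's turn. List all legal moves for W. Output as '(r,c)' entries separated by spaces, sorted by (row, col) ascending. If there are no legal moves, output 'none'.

(0,0): flips 1 -> legal
(0,1): no bracket -> illegal
(0,2): no bracket -> illegal
(1,0): flips 1 -> legal
(1,3): no bracket -> illegal
(1,4): no bracket -> illegal
(2,0): flips 1 -> legal
(2,1): no bracket -> illegal
(2,4): flips 2 -> legal
(2,5): no bracket -> illegal
(3,0): no bracket -> illegal
(3,5): no bracket -> illegal
(4,0): flips 1 -> legal
(4,1): no bracket -> illegal
(4,4): flips 2 -> legal
(5,2): no bracket -> illegal
(5,3): no bracket -> illegal
(5,4): no bracket -> illegal
(5,5): no bracket -> illegal

Answer: (0,0) (1,0) (2,0) (2,4) (4,0) (4,4)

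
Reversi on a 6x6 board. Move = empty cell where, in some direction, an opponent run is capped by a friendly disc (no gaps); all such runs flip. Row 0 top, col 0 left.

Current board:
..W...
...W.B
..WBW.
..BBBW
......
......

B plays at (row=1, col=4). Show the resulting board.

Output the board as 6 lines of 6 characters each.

Place B at (1,4); scan 8 dirs for brackets.
Dir NW: first cell '.' (not opp) -> no flip
Dir N: first cell '.' (not opp) -> no flip
Dir NE: first cell '.' (not opp) -> no flip
Dir W: opp run (1,3), next='.' -> no flip
Dir E: first cell 'B' (not opp) -> no flip
Dir SW: first cell 'B' (not opp) -> no flip
Dir S: opp run (2,4) capped by B -> flip
Dir SE: first cell '.' (not opp) -> no flip
All flips: (2,4)

Answer: ..W...
...WBB
..WBB.
..BBBW
......
......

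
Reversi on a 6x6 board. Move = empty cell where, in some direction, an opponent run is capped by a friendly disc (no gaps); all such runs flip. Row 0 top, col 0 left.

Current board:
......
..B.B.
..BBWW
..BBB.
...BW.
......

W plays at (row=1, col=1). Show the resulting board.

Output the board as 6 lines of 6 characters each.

Place W at (1,1); scan 8 dirs for brackets.
Dir NW: first cell '.' (not opp) -> no flip
Dir N: first cell '.' (not opp) -> no flip
Dir NE: first cell '.' (not opp) -> no flip
Dir W: first cell '.' (not opp) -> no flip
Dir E: opp run (1,2), next='.' -> no flip
Dir SW: first cell '.' (not opp) -> no flip
Dir S: first cell '.' (not opp) -> no flip
Dir SE: opp run (2,2) (3,3) capped by W -> flip
All flips: (2,2) (3,3)

Answer: ......
.WB.B.
..WBWW
..BWB.
...BW.
......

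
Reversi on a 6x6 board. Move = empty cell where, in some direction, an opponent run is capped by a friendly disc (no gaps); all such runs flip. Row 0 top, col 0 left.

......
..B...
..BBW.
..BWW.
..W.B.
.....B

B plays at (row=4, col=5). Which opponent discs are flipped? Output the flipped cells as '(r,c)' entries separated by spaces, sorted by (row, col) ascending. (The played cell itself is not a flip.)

Answer: (3,4)

Derivation:
Dir NW: opp run (3,4) capped by B -> flip
Dir N: first cell '.' (not opp) -> no flip
Dir NE: edge -> no flip
Dir W: first cell 'B' (not opp) -> no flip
Dir E: edge -> no flip
Dir SW: first cell '.' (not opp) -> no flip
Dir S: first cell 'B' (not opp) -> no flip
Dir SE: edge -> no flip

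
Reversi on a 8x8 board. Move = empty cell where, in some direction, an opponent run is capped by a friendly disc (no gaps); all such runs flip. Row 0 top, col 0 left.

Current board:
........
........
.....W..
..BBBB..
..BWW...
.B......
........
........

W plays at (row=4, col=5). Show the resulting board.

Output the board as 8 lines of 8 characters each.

Answer: ........
........
.....W..
..BBBW..
..BWWW..
.B......
........
........

Derivation:
Place W at (4,5); scan 8 dirs for brackets.
Dir NW: opp run (3,4), next='.' -> no flip
Dir N: opp run (3,5) capped by W -> flip
Dir NE: first cell '.' (not opp) -> no flip
Dir W: first cell 'W' (not opp) -> no flip
Dir E: first cell '.' (not opp) -> no flip
Dir SW: first cell '.' (not opp) -> no flip
Dir S: first cell '.' (not opp) -> no flip
Dir SE: first cell '.' (not opp) -> no flip
All flips: (3,5)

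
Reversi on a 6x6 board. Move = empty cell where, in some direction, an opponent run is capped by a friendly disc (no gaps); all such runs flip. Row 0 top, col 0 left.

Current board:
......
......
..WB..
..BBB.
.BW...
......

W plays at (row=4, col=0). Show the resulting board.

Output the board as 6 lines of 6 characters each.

Answer: ......
......
..WB..
..BBB.
WWW...
......

Derivation:
Place W at (4,0); scan 8 dirs for brackets.
Dir NW: edge -> no flip
Dir N: first cell '.' (not opp) -> no flip
Dir NE: first cell '.' (not opp) -> no flip
Dir W: edge -> no flip
Dir E: opp run (4,1) capped by W -> flip
Dir SW: edge -> no flip
Dir S: first cell '.' (not opp) -> no flip
Dir SE: first cell '.' (not opp) -> no flip
All flips: (4,1)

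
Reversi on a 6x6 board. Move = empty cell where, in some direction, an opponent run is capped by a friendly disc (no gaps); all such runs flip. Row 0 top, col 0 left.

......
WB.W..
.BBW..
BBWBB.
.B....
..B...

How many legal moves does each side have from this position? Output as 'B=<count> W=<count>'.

Answer: B=7 W=7

Derivation:
-- B to move --
(0,0): no bracket -> illegal
(0,1): no bracket -> illegal
(0,2): no bracket -> illegal
(0,3): flips 2 -> legal
(0,4): flips 1 -> legal
(1,2): flips 1 -> legal
(1,4): flips 2 -> legal
(2,0): no bracket -> illegal
(2,4): flips 1 -> legal
(4,2): flips 1 -> legal
(4,3): flips 1 -> legal
B mobility = 7
-- W to move --
(0,0): no bracket -> illegal
(0,1): no bracket -> illegal
(0,2): no bracket -> illegal
(1,2): flips 2 -> legal
(2,0): flips 2 -> legal
(2,4): no bracket -> illegal
(2,5): no bracket -> illegal
(3,5): flips 2 -> legal
(4,0): flips 2 -> legal
(4,2): no bracket -> illegal
(4,3): flips 1 -> legal
(4,4): no bracket -> illegal
(4,5): flips 1 -> legal
(5,0): flips 1 -> legal
(5,1): no bracket -> illegal
(5,3): no bracket -> illegal
W mobility = 7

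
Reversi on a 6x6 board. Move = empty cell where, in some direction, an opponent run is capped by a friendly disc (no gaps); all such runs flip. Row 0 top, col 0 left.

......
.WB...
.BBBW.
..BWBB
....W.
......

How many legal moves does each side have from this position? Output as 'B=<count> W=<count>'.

Answer: B=10 W=3

Derivation:
-- B to move --
(0,0): flips 1 -> legal
(0,1): flips 1 -> legal
(0,2): no bracket -> illegal
(1,0): flips 1 -> legal
(1,3): flips 1 -> legal
(1,4): flips 1 -> legal
(1,5): no bracket -> illegal
(2,0): no bracket -> illegal
(2,5): flips 1 -> legal
(4,2): no bracket -> illegal
(4,3): flips 1 -> legal
(4,5): no bracket -> illegal
(5,3): flips 1 -> legal
(5,4): flips 1 -> legal
(5,5): flips 2 -> legal
B mobility = 10
-- W to move --
(0,1): no bracket -> illegal
(0,2): no bracket -> illegal
(0,3): no bracket -> illegal
(1,0): no bracket -> illegal
(1,3): flips 2 -> legal
(1,4): no bracket -> illegal
(2,0): flips 3 -> legal
(2,5): no bracket -> illegal
(3,0): no bracket -> illegal
(3,1): flips 2 -> legal
(4,1): no bracket -> illegal
(4,2): no bracket -> illegal
(4,3): no bracket -> illegal
(4,5): no bracket -> illegal
W mobility = 3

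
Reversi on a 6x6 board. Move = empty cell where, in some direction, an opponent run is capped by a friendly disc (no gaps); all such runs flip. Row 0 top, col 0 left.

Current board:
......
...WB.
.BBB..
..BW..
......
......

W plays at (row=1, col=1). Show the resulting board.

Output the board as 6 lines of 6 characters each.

Answer: ......
.W.WB.
.BWB..
..BW..
......
......

Derivation:
Place W at (1,1); scan 8 dirs for brackets.
Dir NW: first cell '.' (not opp) -> no flip
Dir N: first cell '.' (not opp) -> no flip
Dir NE: first cell '.' (not opp) -> no flip
Dir W: first cell '.' (not opp) -> no flip
Dir E: first cell '.' (not opp) -> no flip
Dir SW: first cell '.' (not opp) -> no flip
Dir S: opp run (2,1), next='.' -> no flip
Dir SE: opp run (2,2) capped by W -> flip
All flips: (2,2)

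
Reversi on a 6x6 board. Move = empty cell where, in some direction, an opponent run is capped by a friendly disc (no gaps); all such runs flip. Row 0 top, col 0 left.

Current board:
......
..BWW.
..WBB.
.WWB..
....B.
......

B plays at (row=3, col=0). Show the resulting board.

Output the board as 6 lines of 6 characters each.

Answer: ......
..BWW.
..WBB.
BBBB..
....B.
......

Derivation:
Place B at (3,0); scan 8 dirs for brackets.
Dir NW: edge -> no flip
Dir N: first cell '.' (not opp) -> no flip
Dir NE: first cell '.' (not opp) -> no flip
Dir W: edge -> no flip
Dir E: opp run (3,1) (3,2) capped by B -> flip
Dir SW: edge -> no flip
Dir S: first cell '.' (not opp) -> no flip
Dir SE: first cell '.' (not opp) -> no flip
All flips: (3,1) (3,2)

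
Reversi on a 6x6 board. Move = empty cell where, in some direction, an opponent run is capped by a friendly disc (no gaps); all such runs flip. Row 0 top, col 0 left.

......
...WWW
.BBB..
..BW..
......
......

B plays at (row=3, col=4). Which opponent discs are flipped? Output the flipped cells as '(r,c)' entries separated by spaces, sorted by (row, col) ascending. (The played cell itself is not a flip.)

Dir NW: first cell 'B' (not opp) -> no flip
Dir N: first cell '.' (not opp) -> no flip
Dir NE: first cell '.' (not opp) -> no flip
Dir W: opp run (3,3) capped by B -> flip
Dir E: first cell '.' (not opp) -> no flip
Dir SW: first cell '.' (not opp) -> no flip
Dir S: first cell '.' (not opp) -> no flip
Dir SE: first cell '.' (not opp) -> no flip

Answer: (3,3)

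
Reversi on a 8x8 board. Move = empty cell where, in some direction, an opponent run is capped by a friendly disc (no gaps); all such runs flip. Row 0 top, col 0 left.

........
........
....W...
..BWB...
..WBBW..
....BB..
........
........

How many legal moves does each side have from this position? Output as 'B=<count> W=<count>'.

Answer: B=9 W=9

Derivation:
-- B to move --
(1,3): no bracket -> illegal
(1,4): flips 1 -> legal
(1,5): no bracket -> illegal
(2,2): flips 1 -> legal
(2,3): flips 1 -> legal
(2,5): no bracket -> illegal
(3,1): no bracket -> illegal
(3,5): flips 1 -> legal
(3,6): flips 1 -> legal
(4,1): flips 1 -> legal
(4,6): flips 1 -> legal
(5,1): no bracket -> illegal
(5,2): flips 1 -> legal
(5,3): no bracket -> illegal
(5,6): flips 1 -> legal
B mobility = 9
-- W to move --
(2,1): no bracket -> illegal
(2,2): flips 1 -> legal
(2,3): flips 1 -> legal
(2,5): no bracket -> illegal
(3,1): flips 1 -> legal
(3,5): flips 1 -> legal
(4,1): no bracket -> illegal
(4,6): no bracket -> illegal
(5,2): no bracket -> illegal
(5,3): flips 1 -> legal
(5,6): no bracket -> illegal
(6,3): flips 1 -> legal
(6,4): flips 3 -> legal
(6,5): flips 1 -> legal
(6,6): flips 2 -> legal
W mobility = 9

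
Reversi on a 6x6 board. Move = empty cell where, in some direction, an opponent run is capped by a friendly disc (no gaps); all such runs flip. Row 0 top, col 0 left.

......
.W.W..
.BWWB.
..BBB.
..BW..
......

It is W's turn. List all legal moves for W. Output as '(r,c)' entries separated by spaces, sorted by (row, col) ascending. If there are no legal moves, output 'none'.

(1,0): flips 2 -> legal
(1,2): no bracket -> illegal
(1,4): no bracket -> illegal
(1,5): no bracket -> illegal
(2,0): flips 1 -> legal
(2,5): flips 2 -> legal
(3,0): no bracket -> illegal
(3,1): flips 1 -> legal
(3,5): flips 1 -> legal
(4,1): flips 2 -> legal
(4,4): flips 1 -> legal
(4,5): flips 1 -> legal
(5,1): no bracket -> illegal
(5,2): flips 2 -> legal
(5,3): no bracket -> illegal

Answer: (1,0) (2,0) (2,5) (3,1) (3,5) (4,1) (4,4) (4,5) (5,2)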